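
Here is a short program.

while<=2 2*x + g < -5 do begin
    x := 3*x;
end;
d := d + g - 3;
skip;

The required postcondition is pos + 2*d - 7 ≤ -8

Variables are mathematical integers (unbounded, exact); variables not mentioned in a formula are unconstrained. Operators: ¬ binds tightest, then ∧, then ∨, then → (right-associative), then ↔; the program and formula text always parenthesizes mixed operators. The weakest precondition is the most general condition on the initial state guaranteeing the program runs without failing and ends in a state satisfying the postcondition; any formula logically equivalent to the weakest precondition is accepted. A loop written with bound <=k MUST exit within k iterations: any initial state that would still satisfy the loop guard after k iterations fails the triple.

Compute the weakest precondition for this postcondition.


Working backward. After the program, the postcondition pos + 2*d - 7 ≤ -8 must hold; in canonical form it is 2*d + pos ≤ -1.
Before skip: 2*d + pos ≤ -1
Before d := d + g - 3: 2*d + 2*g + pos ≤ 5
Before the loop (bound <=2), unroll the exhaustion recursion (WP_0 = exit-now case; WP_j = one more guarded iteration, up to j = 2):
  WP_0: (¬(g + 2*x < -5)) ∧ 2*d + 2*g + pos ≤ 5
  WP_1: (g + 2*x < -5 → ((¬(g + 6*x < -5)) ∧ 2*d + 2*g + pos ≤ 5)) ∧ ((¬(g + 2*x < -5)) → 2*d + 2*g + pos ≤ 5)
  WP_2: (g + 2*x < -5 → ((g + 6*x < -5 → ((¬(g + 18*x < -5)) ∧ 2*d + 2*g + pos ≤ 5)) ∧ ((¬(g + 6*x < -5)) → 2*d + 2*g + pos ≤ 5))) ∧ ((¬(g + 2*x < -5)) → 2*d + 2*g + pos ≤ 5)
So before the loop: (g + 2*x < -5 → ((g + 6*x < -5 → ((¬(g + 18*x < -5)) ∧ 2*d + 2*g + pos ≤ 5)) ∧ ((¬(g + 6*x < -5)) → 2*d + 2*g + pos ≤ 5))) ∧ ((¬(g + 2*x < -5)) → 2*d + 2*g + pos ≤ 5)
Answer: WP = (g + 2*x < -5 → ((g + 6*x < -5 → ((¬(g + 18*x < -5)) ∧ 2*d + 2*g + pos ≤ 5)) ∧ ((¬(g + 6*x < -5)) → 2*d + 2*g + pos ≤ 5))) ∧ ((¬(g + 2*x < -5)) → 2*d + 2*g + pos ≤ 5)


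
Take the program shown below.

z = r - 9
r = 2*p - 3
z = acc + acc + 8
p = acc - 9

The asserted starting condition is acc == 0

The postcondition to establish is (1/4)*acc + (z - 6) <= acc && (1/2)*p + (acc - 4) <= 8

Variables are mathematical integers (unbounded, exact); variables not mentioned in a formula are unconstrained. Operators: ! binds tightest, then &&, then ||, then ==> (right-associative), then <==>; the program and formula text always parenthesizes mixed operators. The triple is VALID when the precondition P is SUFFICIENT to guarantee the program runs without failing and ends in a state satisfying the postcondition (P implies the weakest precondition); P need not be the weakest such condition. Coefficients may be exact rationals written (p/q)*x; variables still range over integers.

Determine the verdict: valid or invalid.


Working backward. After the program, the postcondition (1/4)*acc + (z - 6) <= acc && (1/2)*p + (acc - 4) <= 8 must hold; in canonical form it is z <= (3/4)*acc + 6 && acc + (1/2)*p <= 12.
Before p := acc - 9: z <= (3/4)*acc + 6 && (3/2)*acc <= 33/2
Before z := acc + acc + 8: (5/4)*acc <= -2 && (3/2)*acc <= 33/2
Before r := 2*p - 3: (5/4)*acc <= -2 && (3/2)*acc <= 33/2
Before z := r - 9: (5/4)*acc <= -2 && (3/2)*acc <= 33/2
The weakest precondition is (5/4)*acc <= -2 && (3/2)*acc <= 33/2.
Check whether acc == 0 implies it.
Countermodel: at the initial state acc = 0, the precondition holds but the weakest precondition fails.
Answer: invalid


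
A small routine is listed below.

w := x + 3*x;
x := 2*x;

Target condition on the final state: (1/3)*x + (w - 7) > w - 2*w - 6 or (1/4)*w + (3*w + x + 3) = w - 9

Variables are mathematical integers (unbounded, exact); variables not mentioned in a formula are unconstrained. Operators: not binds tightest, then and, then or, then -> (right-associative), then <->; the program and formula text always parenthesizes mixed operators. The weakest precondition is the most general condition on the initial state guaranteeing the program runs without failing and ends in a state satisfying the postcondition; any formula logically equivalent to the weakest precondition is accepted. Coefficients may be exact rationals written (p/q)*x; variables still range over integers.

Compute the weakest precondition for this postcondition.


Working backward. After the program, the postcondition (1/3)*x + (w - 7) > w - 2*w - 6 or (1/4)*w + (3*w + x + 3) = w - 9 must hold; in canonical form it is 2*w + (1/3)*x > 1 or (9/4)*w + x = -12.
Before x := 2*x: 2*w + (2/3)*x > 1 or (9/4)*w + 2*x = -12
Before w := x + 3*x: (26/3)*x > 1 or 11*x = -12
Answer: WP = (26/3)*x > 1 or 11*x = -12


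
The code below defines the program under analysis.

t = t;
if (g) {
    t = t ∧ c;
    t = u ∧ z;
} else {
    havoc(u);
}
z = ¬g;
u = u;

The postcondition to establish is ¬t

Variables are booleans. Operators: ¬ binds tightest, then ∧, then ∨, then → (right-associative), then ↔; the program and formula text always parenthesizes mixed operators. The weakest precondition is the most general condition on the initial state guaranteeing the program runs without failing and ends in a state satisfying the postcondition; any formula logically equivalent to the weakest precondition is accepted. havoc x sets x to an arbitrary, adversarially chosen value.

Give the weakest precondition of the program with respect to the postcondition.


Working backward. After the program, ¬t must hold.
Before u := u: ¬t
Before z := ¬g: ¬t
Then branch requires ¬(u ∧ z); else branch requires ¬t.
Before the if: (g → (¬(u ∧ z))) ∧ ((¬g) → (¬t))
Before t := t: (g → (¬(u ∧ z))) ∧ ((¬g) → (¬t))
Answer: WP = (g → (¬(u ∧ z))) ∧ ((¬g) → (¬t))


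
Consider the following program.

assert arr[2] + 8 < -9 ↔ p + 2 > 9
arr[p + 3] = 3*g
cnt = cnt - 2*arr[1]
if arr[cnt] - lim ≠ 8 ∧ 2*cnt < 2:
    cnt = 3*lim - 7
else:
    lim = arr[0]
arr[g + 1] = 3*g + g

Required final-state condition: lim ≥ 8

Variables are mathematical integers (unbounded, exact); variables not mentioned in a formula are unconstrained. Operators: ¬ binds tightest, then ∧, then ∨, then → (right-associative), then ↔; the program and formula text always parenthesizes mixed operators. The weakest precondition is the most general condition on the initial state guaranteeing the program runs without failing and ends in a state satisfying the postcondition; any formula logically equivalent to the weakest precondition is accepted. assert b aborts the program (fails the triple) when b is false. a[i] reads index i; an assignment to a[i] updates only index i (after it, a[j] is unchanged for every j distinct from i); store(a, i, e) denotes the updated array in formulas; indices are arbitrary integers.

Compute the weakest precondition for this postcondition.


Working backward. After the program, lim ≥ 8 must hold.
Before arr[g + 1] := 3*g + g: lim ≥ 8
Then branch requires lim ≥ 8; else branch requires arr[0] ≥ 8.
Before the if: ((arr[cnt] ≠ lim + 8 ∧ 2*cnt < 2) → lim ≥ 8) ∧ ((¬(arr[cnt] ≠ lim + 8 ∧ 2*cnt < 2)) → arr[0] ≥ 8)
Before cnt := cnt - 2*arr[1]: ((arr[-2*arr[1] + cnt] ≠ lim + 8 ∧ 2*cnt < 4*arr[1] + 2) → lim ≥ 8) ∧ ((¬(arr[-2*arr[1] + cnt] ≠ lim + 8 ∧ 2*cnt < 4*arr[1] + 2)) → arr[0] ≥ 8)
Before arr[p + 3] := 3*g: ((store(arr, p + 3, 3*g)[-2*store(arr, p + 3, 3*g)[1] + cnt] ≠ lim + 8 ∧ 2*cnt < 4*store(arr, p + 3, 3*g)[1] + 2) → lim ≥ 8) ∧ ((¬(store(arr, p + 3, 3*g)[-2*store(arr, p + 3, 3*g)[1] + cnt] ≠ lim + 8 ∧ 2*cnt < 4*store(arr, p + 3, 3*g)[1] + 2)) → store(arr, p + 3, 3*g)[0] ≥ 8)
Before assert arr[2] + 8 < -9 ↔ p + 2 > 9: (arr[2] < -17 ↔ p > 7) ∧ ((store(arr, p + 3, 3*g)[-2*store(arr, p + 3, 3*g)[1] + cnt] ≠ lim + 8 ∧ 2*cnt < 4*store(arr, p + 3, 3*g)[1] + 2) → lim ≥ 8) ∧ ((¬(store(arr, p + 3, 3*g)[-2*store(arr, p + 3, 3*g)[1] + cnt] ≠ lim + 8 ∧ 2*cnt < 4*store(arr, p + 3, 3*g)[1] + 2)) → store(arr, p + 3, 3*g)[0] ≥ 8)
Answer: WP = (arr[2] < -17 ↔ p > 7) ∧ ((store(arr, p + 3, 3*g)[-2*store(arr, p + 3, 3*g)[1] + cnt] ≠ lim + 8 ∧ 2*cnt < 4*store(arr, p + 3, 3*g)[1] + 2) → lim ≥ 8) ∧ ((¬(store(arr, p + 3, 3*g)[-2*store(arr, p + 3, 3*g)[1] + cnt] ≠ lim + 8 ∧ 2*cnt < 4*store(arr, p + 3, 3*g)[1] + 2)) → store(arr, p + 3, 3*g)[0] ≥ 8)


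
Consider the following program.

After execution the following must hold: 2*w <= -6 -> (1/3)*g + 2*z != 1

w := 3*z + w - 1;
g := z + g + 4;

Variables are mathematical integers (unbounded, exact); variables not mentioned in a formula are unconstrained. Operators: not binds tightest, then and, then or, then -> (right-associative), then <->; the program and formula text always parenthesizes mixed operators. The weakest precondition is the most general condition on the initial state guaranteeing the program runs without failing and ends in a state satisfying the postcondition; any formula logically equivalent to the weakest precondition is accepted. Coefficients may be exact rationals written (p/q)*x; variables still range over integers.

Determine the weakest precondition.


Working backward. After the program, 2*w <= -6 -> (1/3)*g + 2*z != 1 must hold.
Before g := z + g + 4: 2*w <= -6 -> (1/3)*g + (7/3)*z != -1/3
Before w := 3*z + w - 1: 2*w + 6*z <= -4 -> (1/3)*g + (7/3)*z != -1/3
Answer: WP = 2*w + 6*z <= -4 -> (1/3)*g + (7/3)*z != -1/3


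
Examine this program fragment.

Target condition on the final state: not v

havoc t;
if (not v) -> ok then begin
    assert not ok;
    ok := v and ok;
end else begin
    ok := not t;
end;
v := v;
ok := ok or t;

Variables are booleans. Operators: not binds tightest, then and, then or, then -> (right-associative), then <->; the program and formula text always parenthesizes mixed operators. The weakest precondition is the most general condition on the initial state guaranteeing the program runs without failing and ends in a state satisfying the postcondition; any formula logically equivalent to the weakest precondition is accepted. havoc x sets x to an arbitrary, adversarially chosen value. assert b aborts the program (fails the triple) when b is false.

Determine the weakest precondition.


Working backward. After the program, not v must hold.
Before ok := ok or t: not v
Before v := v: not v
Then branch requires (not ok) and (not v); else branch requires not v.
Before the if: (((not v) -> ok) -> ((not ok) and (not v))) and ((not ((not v) -> ok)) -> (not v))
Before havoc t: (((not v) -> ok) -> ((not ok) and (not v))) and ((not ((not v) -> ok)) -> (not v))
Answer: WP = (((not v) -> ok) -> ((not ok) and (not v))) and ((not ((not v) -> ok)) -> (not v))


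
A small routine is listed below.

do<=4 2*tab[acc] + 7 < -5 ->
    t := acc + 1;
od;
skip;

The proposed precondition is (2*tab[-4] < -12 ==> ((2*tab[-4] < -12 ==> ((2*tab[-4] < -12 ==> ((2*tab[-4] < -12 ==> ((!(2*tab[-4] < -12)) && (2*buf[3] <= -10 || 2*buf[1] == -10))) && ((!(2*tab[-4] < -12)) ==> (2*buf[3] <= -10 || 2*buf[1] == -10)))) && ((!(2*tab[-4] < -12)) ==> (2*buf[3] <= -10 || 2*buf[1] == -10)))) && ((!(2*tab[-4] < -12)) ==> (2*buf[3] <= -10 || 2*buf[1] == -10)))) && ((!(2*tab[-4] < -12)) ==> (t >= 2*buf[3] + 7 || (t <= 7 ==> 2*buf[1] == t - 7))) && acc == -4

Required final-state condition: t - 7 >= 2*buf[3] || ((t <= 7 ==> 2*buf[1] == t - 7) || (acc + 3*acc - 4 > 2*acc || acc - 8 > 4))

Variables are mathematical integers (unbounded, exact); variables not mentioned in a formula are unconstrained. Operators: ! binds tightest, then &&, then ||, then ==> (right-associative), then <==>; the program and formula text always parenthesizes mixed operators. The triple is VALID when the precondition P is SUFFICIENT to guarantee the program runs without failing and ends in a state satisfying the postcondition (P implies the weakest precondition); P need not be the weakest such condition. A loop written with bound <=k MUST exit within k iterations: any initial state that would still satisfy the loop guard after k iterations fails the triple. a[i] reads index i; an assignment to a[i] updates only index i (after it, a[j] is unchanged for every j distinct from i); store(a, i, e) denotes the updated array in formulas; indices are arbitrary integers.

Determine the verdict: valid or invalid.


Working backward. After the program, the postcondition t - 7 >= 2*buf[3] || ((t <= 7 ==> 2*buf[1] == t - 7) || (acc + 3*acc - 4 > 2*acc || acc - 8 > 4)) must hold; in canonical form it is t >= 2*buf[3] + 7 || (t <= 7 ==> 2*buf[1] == t - 7) || 2*acc > 4 || acc > 12.
Before skip: t >= 2*buf[3] + 7 || (t <= 7 ==> 2*buf[1] == t - 7) || 2*acc > 4 || acc > 12
Before the loop (bound <=4), unroll the exhaustion recursion (WP_0 = exit-now case; WP_j = one more guarded iteration, up to j = 4):
  WP_0: (!(2*tab[acc] < -12)) && (t >= 2*buf[3] + 7 || (t <= 7 ==> 2*buf[1] == t - 7) || 2*acc > 4 || acc > 12)
  WP_1: (2*tab[acc] < -12 ==> ((!(2*tab[acc] < -12)) && (acc >= 2*buf[3] + 6 || (acc <= 6 ==> 2*buf[1] == acc - 6) || 2*acc > 4 || acc > 12))) && ((!(2*tab[acc] < -12)) ==> (t >= 2*buf[3] + 7 || (t <= 7 ==> 2*buf[1] == t - 7) || 2*acc > 4 || acc > 12))
  WP_2: (2*tab[acc] < -12 ==> ((2*tab[acc] < -12 ==> ((!(2*tab[acc] < -12)) && (acc >= 2*buf[3] + 6 || (acc <= 6 ==> 2*buf[1] == acc - 6) || 2*acc > 4 || acc > 12))) && ((!(2*tab[acc] < -12)) ==> (acc >= 2*buf[3] + 6 || (acc <= 6 ==> 2*buf[1] == acc - 6) || 2*acc > 4 || acc > 12)))) && ((!(2*tab[acc] < -12)) ==> (t >= 2*buf[3] + 7 || (t <= 7 ==> 2*buf[1] == t - 7) || 2*acc > 4 || acc > 12))
  WP_3: (2*tab[acc] < -12 ==> ((2*tab[acc] < -12 ==> ((2*tab[acc] < -12 ==> ((!(2*tab[acc] < -12)) && (acc >= 2*buf[3] + 6 || (acc <= 6 ==> 2*buf[1] == acc - 6) || 2*acc > 4 || acc > 12))) && ((!(2*tab[acc] < -12)) ==> (acc >= 2*buf[3] + 6 || (acc <= 6 ==> 2*buf[1] == acc - 6) || 2*acc > 4 || acc > 12)))) && ((!(2*tab[acc] < -12)) ==> (acc >= 2*buf[3] + 6 || (acc <= 6 ==> 2*buf[1] == acc - 6) || 2*acc > 4 || acc > 12)))) && ((!(2*tab[acc] < -12)) ==> (t >= 2*buf[3] + 7 || (t <= 7 ==> 2*buf[1] == t - 7) || 2*acc > 4 || acc > 12))
  WP_4: (2*tab[acc] < -12 ==> ((2*tab[acc] < -12 ==> ((2*tab[acc] < -12 ==> ((2*tab[acc] < -12 ==> ((!(2*tab[acc] < -12)) && (acc >= 2*buf[3] + 6 || (acc <= 6 ==> 2*buf[1] == acc - 6) || 2*acc > 4 || acc > 12))) && ((!(2*tab[acc] < -12)) ==> (acc >= 2*buf[3] + 6 || (acc <= 6 ==> 2*buf[1] == acc - 6) || 2*acc > 4 || acc > 12)))) && ((!(2*tab[acc] < -12)) ==> (acc >= 2*buf[3] + 6 || (acc <= 6 ==> 2*buf[1] == acc - 6) || 2*acc > 4 || acc > 12)))) && ((!(2*tab[acc] < -12)) ==> (acc >= 2*buf[3] + 6 || (acc <= 6 ==> 2*buf[1] == acc - 6) || 2*acc > 4 || acc > 12)))) && ((!(2*tab[acc] < -12)) ==> (t >= 2*buf[3] + 7 || (t <= 7 ==> 2*buf[1] == t - 7) || 2*acc > 4 || acc > 12))
So before the loop: (2*tab[acc] < -12 ==> ((2*tab[acc] < -12 ==> ((2*tab[acc] < -12 ==> ((2*tab[acc] < -12 ==> ((!(2*tab[acc] < -12)) && (acc >= 2*buf[3] + 6 || (acc <= 6 ==> 2*buf[1] == acc - 6) || 2*acc > 4 || acc > 12))) && ((!(2*tab[acc] < -12)) ==> (acc >= 2*buf[3] + 6 || (acc <= 6 ==> 2*buf[1] == acc - 6) || 2*acc > 4 || acc > 12)))) && ((!(2*tab[acc] < -12)) ==> (acc >= 2*buf[3] + 6 || (acc <= 6 ==> 2*buf[1] == acc - 6) || 2*acc > 4 || acc > 12)))) && ((!(2*tab[acc] < -12)) ==> (acc >= 2*buf[3] + 6 || (acc <= 6 ==> 2*buf[1] == acc - 6) || 2*acc > 4 || acc > 12)))) && ((!(2*tab[acc] < -12)) ==> (t >= 2*buf[3] + 7 || (t <= 7 ==> 2*buf[1] == t - 7) || 2*acc > 4 || acc > 12))
The weakest precondition is (2*tab[acc] < -12 ==> ((2*tab[acc] < -12 ==> ((2*tab[acc] < -12 ==> ((2*tab[acc] < -12 ==> ((!(2*tab[acc] < -12)) && (acc >= 2*buf[3] + 6 || (acc <= 6 ==> 2*buf[1] == acc - 6) || 2*acc > 4 || acc > 12))) && ((!(2*tab[acc] < -12)) ==> (acc >= 2*buf[3] + 6 || (acc <= 6 ==> 2*buf[1] == acc - 6) || 2*acc > 4 || acc > 12)))) && ((!(2*tab[acc] < -12)) ==> (acc >= 2*buf[3] + 6 || (acc <= 6 ==> 2*buf[1] == acc - 6) || 2*acc > 4 || acc > 12)))) && ((!(2*tab[acc] < -12)) ==> (acc >= 2*buf[3] + 6 || (acc <= 6 ==> 2*buf[1] == acc - 6) || 2*acc > 4 || acc > 12)))) && ((!(2*tab[acc] < -12)) ==> (t >= 2*buf[3] + 7 || (t <= 7 ==> 2*buf[1] == t - 7) || 2*acc > 4 || acc > 12)).
Check whether (2*tab[-4] < -12 ==> ((2*tab[-4] < -12 ==> ((2*tab[-4] < -12 ==> ((2*tab[-4] < -12 ==> ((!(2*tab[-4] < -12)) && (2*buf[3] <= -10 || 2*buf[1] == -10))) && ((!(2*tab[-4] < -12)) ==> (2*buf[3] <= -10 || 2*buf[1] == -10)))) && ((!(2*tab[-4] < -12)) ==> (2*buf[3] <= -10 || 2*buf[1] == -10)))) && ((!(2*tab[-4] < -12)) ==> (2*buf[3] <= -10 || 2*buf[1] == -10)))) && ((!(2*tab[-4] < -12)) ==> (t >= 2*buf[3] + 7 || (t <= 7 ==> 2*buf[1] == t - 7))) && acc == -4 implies it.
Every state satisfying the precondition satisfies the weakest precondition: the implication holds.
Answer: valid


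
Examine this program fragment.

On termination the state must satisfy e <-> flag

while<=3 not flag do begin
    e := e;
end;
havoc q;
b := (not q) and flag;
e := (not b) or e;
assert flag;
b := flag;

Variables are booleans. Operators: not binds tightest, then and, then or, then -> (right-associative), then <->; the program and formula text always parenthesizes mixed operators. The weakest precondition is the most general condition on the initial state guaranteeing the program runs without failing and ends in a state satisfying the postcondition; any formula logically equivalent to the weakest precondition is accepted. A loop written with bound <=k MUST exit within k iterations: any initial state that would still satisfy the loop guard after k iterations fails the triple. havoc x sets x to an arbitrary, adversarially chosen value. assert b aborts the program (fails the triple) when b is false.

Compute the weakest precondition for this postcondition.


Working backward. After the program, e <-> flag must hold.
Before b := flag: e <-> flag
Before assert flag: flag and (e <-> flag)
Before e := (not b) or e: flag and (((not b) or e) <-> flag)
Before b := (not q) and flag: flag and (((not ((not q) and flag)) or e) <-> flag)
Before havoc q: flag and (((not flag) or e) <-> flag)
Before the loop (bound <=3), unroll the exhaustion recursion (WP_0 = exit-now case; WP_j = one more guarded iteration, up to j = 3):
  WP_0: flag and (((not flag) or e) <-> flag)
  WP_1: ((not flag) -> (flag and (((not flag) or e) <-> flag))) and (flag -> (flag and (((not flag) or e) <-> flag)))
  WP_2: ((not flag) -> (((not flag) -> (flag and (((not flag) or e) <-> flag))) and (flag -> (flag and (((not flag) or e) <-> flag))))) and (flag -> (flag and (((not flag) or e) <-> flag)))
  WP_3: ((not flag) -> (((not flag) -> (((not flag) -> (flag and (((not flag) or e) <-> flag))) and (flag -> (flag and (((not flag) or e) <-> flag))))) and (flag -> (flag and (((not flag) or e) <-> flag))))) and (flag -> (flag and (((not flag) or e) <-> flag)))
So before the loop: ((not flag) -> (((not flag) -> (((not flag) -> (flag and (((not flag) or e) <-> flag))) and (flag -> (flag and (((not flag) or e) <-> flag))))) and (flag -> (flag and (((not flag) or e) <-> flag))))) and (flag -> (flag and (((not flag) or e) <-> flag)))
Answer: WP = ((not flag) -> (((not flag) -> (((not flag) -> (flag and (((not flag) or e) <-> flag))) and (flag -> (flag and (((not flag) or e) <-> flag))))) and (flag -> (flag and (((not flag) or e) <-> flag))))) and (flag -> (flag and (((not flag) or e) <-> flag)))


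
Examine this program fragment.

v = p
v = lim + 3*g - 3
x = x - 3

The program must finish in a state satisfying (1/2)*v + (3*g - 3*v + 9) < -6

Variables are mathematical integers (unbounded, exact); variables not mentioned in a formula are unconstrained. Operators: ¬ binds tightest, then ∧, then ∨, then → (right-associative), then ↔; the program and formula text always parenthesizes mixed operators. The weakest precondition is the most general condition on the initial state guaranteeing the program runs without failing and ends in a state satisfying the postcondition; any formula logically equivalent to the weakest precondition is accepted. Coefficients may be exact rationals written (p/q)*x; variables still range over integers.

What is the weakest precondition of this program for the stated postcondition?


Working backward. After the program, the postcondition (1/2)*v + (3*g - 3*v + 9) < -6 must hold; in canonical form it is 3*g < (5/2)*v - 15.
Before x := x - 3: 3*g < (5/2)*v - 15
Before v := lim + 3*g - 3: (9/2)*g + (5/2)*lim > 45/2
Before v := p: (9/2)*g + (5/2)*lim > 45/2
Answer: WP = (9/2)*g + (5/2)*lim > 45/2


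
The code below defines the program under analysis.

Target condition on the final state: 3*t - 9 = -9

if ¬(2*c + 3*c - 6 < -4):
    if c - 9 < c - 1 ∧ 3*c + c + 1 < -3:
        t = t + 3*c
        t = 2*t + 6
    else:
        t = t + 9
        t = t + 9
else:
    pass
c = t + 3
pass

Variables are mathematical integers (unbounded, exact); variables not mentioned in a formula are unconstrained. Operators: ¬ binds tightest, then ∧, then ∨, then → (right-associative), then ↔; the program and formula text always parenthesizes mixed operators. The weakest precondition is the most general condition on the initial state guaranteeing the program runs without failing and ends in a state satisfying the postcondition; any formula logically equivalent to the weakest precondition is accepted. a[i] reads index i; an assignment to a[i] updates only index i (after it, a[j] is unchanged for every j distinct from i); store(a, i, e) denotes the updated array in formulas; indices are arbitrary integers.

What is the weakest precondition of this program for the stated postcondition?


Working backward. After the program, the postcondition 3*t - 9 = -9 must hold; in canonical form it is 3*t = 0.
Before skip: 3*t = 0
Before c := t + 3: 3*t = 0
Then branch requires (4*c < -4 → 18*c + 6*t = -18) ∧ ((¬(4*c < -4)) → 3*t = -54); else branch requires 3*t = 0.
Before the if: ((¬(5*c < 2)) → ((4*c < -4 → 18*c + 6*t = -18) ∧ ((¬(4*c < -4)) → 3*t = -54))) ∧ (5*c < 2 → 3*t = 0)
Answer: WP = ((¬(5*c < 2)) → ((4*c < -4 → 18*c + 6*t = -18) ∧ ((¬(4*c < -4)) → 3*t = -54))) ∧ (5*c < 2 → 3*t = 0)


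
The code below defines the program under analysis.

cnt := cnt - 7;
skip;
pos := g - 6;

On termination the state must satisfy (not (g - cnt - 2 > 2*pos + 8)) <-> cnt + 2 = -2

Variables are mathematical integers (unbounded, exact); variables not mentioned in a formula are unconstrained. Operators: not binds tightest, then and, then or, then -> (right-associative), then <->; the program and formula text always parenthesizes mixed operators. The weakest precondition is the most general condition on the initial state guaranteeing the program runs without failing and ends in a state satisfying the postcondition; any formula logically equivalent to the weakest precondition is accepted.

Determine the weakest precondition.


Working backward. After the program, the postcondition (not (g - cnt - 2 > 2*pos + 8)) <-> cnt + 2 = -2 must hold; in canonical form it is (not (g > cnt + 2*pos + 10)) <-> cnt = -4.
Before pos := g - 6: (not (cnt + g < 2)) <-> cnt = -4
Before skip: (not (cnt + g < 2)) <-> cnt = -4
Before cnt := cnt - 7: (not (cnt + g < 9)) <-> cnt = 3
Answer: WP = (not (cnt + g < 9)) <-> cnt = 3


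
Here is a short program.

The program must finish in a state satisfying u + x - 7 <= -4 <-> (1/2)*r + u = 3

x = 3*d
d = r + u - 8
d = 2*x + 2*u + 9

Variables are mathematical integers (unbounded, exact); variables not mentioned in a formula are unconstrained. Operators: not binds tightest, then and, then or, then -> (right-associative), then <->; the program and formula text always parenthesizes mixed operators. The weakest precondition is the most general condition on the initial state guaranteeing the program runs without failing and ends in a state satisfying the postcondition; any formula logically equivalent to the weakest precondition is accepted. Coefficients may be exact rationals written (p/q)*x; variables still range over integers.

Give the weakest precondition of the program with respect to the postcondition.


Working backward. After the program, the postcondition u + x - 7 <= -4 <-> (1/2)*r + u = 3 must hold; in canonical form it is u + x <= 3 <-> (1/2)*r + u = 3.
Before d := 2*x + 2*u + 9: u + x <= 3 <-> (1/2)*r + u = 3
Before d := r + u - 8: u + x <= 3 <-> (1/2)*r + u = 3
Before x := 3*d: 3*d + u <= 3 <-> (1/2)*r + u = 3
Answer: WP = 3*d + u <= 3 <-> (1/2)*r + u = 3


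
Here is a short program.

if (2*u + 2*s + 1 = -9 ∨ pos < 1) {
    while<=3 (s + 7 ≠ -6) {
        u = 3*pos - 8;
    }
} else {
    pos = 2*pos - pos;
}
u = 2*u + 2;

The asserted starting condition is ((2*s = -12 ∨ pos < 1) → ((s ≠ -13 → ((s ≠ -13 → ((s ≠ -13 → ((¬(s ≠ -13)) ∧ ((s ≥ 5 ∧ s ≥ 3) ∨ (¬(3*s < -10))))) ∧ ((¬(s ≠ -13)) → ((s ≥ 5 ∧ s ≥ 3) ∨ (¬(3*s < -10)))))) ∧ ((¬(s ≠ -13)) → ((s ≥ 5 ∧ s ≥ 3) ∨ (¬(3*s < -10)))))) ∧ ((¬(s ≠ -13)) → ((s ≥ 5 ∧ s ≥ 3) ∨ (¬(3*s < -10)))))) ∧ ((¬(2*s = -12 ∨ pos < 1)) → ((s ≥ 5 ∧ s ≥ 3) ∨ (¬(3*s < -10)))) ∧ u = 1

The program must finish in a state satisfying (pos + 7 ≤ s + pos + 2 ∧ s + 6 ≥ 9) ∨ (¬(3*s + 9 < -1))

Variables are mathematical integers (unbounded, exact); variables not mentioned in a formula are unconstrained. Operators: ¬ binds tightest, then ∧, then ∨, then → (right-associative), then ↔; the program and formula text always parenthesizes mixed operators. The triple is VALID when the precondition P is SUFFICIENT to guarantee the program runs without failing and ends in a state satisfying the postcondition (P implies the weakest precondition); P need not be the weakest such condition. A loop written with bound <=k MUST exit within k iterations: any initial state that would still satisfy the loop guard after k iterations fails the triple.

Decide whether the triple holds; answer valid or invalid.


Working backward. After the program, the postcondition (pos + 7 ≤ s + pos + 2 ∧ s + 6 ≥ 9) ∨ (¬(3*s + 9 < -1)) must hold; in canonical form it is (s ≥ 5 ∧ s ≥ 3) ∨ (¬(3*s < -10)).
Before u := 2*u + 2: (s ≥ 5 ∧ s ≥ 3) ∨ (¬(3*s < -10))
Then branch requires (s ≠ -13 → ((s ≠ -13 → ((s ≠ -13 → ((¬(s ≠ -13)) ∧ ((s ≥ 5 ∧ s ≥ 3) ∨ (¬(3*s < -10))))) ∧ ((¬(s ≠ -13)) → ((s ≥ 5 ∧ s ≥ 3) ∨ (¬(3*s < -10)))))) ∧ ((¬(s ≠ -13)) → ((s ≥ 5 ∧ s ≥ 3) ∨ (¬(3*s < -10)))))) ∧ ((¬(s ≠ -13)) → ((s ≥ 5 ∧ s ≥ 3) ∨ (¬(3*s < -10)))); else branch requires (s ≥ 5 ∧ s ≥ 3) ∨ (¬(3*s < -10)).
Before the if: ((2*s + 2*u = -10 ∨ pos < 1) → ((s ≠ -13 → ((s ≠ -13 → ((s ≠ -13 → ((¬(s ≠ -13)) ∧ ((s ≥ 5 ∧ s ≥ 3) ∨ (¬(3*s < -10))))) ∧ ((¬(s ≠ -13)) → ((s ≥ 5 ∧ s ≥ 3) ∨ (¬(3*s < -10)))))) ∧ ((¬(s ≠ -13)) → ((s ≥ 5 ∧ s ≥ 3) ∨ (¬(3*s < -10)))))) ∧ ((¬(s ≠ -13)) → ((s ≥ 5 ∧ s ≥ 3) ∨ (¬(3*s < -10)))))) ∧ ((¬(2*s + 2*u = -10 ∨ pos < 1)) → ((s ≥ 5 ∧ s ≥ 3) ∨ (¬(3*s < -10))))
The weakest precondition is ((2*s + 2*u = -10 ∨ pos < 1) → ((s ≠ -13 → ((s ≠ -13 → ((s ≠ -13 → ((¬(s ≠ -13)) ∧ ((s ≥ 5 ∧ s ≥ 3) ∨ (¬(3*s < -10))))) ∧ ((¬(s ≠ -13)) → ((s ≥ 5 ∧ s ≥ 3) ∨ (¬(3*s < -10)))))) ∧ ((¬(s ≠ -13)) → ((s ≥ 5 ∧ s ≥ 3) ∨ (¬(3*s < -10)))))) ∧ ((¬(s ≠ -13)) → ((s ≥ 5 ∧ s ≥ 3) ∨ (¬(3*s < -10)))))) ∧ ((¬(2*s + 2*u = -10 ∨ pos < 1)) → ((s ≥ 5 ∧ s ≥ 3) ∨ (¬(3*s < -10)))).
Check whether ((2*s = -12 ∨ pos < 1) → ((s ≠ -13 → ((s ≠ -13 → ((s ≠ -13 → ((¬(s ≠ -13)) ∧ ((s ≥ 5 ∧ s ≥ 3) ∨ (¬(3*s < -10))))) ∧ ((¬(s ≠ -13)) → ((s ≥ 5 ∧ s ≥ 3) ∨ (¬(3*s < -10)))))) ∧ ((¬(s ≠ -13)) → ((s ≥ 5 ∧ s ≥ 3) ∨ (¬(3*s < -10)))))) ∧ ((¬(s ≠ -13)) → ((s ≥ 5 ∧ s ≥ 3) ∨ (¬(3*s < -10)))))) ∧ ((¬(2*s = -12 ∨ pos < 1)) → ((s ≥ 5 ∧ s ≥ 3) ∨ (¬(3*s < -10)))) ∧ u = 1 implies it.
Every state satisfying the precondition satisfies the weakest precondition: the implication holds.
Answer: valid


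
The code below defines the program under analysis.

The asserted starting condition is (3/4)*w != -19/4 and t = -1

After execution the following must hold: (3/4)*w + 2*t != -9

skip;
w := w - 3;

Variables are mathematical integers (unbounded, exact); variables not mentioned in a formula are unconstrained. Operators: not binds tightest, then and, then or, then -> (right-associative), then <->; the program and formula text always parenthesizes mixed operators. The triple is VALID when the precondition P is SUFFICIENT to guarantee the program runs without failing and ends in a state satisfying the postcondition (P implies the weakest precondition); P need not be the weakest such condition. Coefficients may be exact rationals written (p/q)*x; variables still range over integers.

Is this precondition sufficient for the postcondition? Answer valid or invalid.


Working backward. After the program, the postcondition (3/4)*w + 2*t != -9 must hold; in canonical form it is 2*t + (3/4)*w != -9.
Before w := w - 3: 2*t + (3/4)*w != -27/4
Before skip: 2*t + (3/4)*w != -27/4
The weakest precondition is 2*t + (3/4)*w != -27/4.
Check whether (3/4)*w != -19/4 and t = -1 implies it.
Every state satisfying the precondition satisfies the weakest precondition: the implication holds.
Answer: valid


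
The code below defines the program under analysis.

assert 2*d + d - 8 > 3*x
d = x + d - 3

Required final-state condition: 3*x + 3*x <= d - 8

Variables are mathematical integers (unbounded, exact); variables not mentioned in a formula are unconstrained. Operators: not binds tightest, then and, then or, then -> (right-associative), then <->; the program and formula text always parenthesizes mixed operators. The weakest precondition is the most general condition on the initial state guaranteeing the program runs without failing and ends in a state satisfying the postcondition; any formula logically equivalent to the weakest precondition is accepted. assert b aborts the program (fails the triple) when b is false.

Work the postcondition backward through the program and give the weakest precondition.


Working backward. After the program, the postcondition 3*x + 3*x <= d - 8 must hold; in canonical form it is 6*x <= d - 8.
Before d := x + d - 3: 5*x <= d - 11
Before assert 2*d + d - 8 > 3*x: 3*d > 3*x + 8 and 5*x <= d - 11
Answer: WP = 3*d > 3*x + 8 and 5*x <= d - 11


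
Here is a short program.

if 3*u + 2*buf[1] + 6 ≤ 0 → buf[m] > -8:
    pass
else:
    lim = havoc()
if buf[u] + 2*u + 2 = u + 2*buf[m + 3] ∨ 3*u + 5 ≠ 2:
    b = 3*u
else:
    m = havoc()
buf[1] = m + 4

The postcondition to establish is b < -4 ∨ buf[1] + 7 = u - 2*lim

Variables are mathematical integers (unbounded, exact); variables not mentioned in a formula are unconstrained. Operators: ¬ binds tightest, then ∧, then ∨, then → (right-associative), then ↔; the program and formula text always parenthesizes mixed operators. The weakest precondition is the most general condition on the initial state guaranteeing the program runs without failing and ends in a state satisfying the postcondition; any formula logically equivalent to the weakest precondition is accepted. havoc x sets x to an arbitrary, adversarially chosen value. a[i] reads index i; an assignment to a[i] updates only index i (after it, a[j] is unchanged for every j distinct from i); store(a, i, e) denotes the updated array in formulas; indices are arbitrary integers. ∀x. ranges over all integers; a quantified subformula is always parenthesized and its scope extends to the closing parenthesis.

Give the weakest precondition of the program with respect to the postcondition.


Working backward. After the program, the postcondition b < -4 ∨ buf[1] + 7 = u - 2*lim must hold; in canonical form it is b < -4 ∨ buf[1] + 2*lim = u - 7.
Before buf[1] := m + 4: b < -4 ∨ 2*lim + m = u - 11
Then branch requires 3*u < -4 ∨ 2*lim + m = u - 11; else branch requires ∀m_1. (b < -4 ∨ 2*lim + m_1 = u - 11).
Before the if: ((buf[u] + u = 2*buf[m + 3] - 2 ∨ 3*u ≠ -3) → (3*u < -4 ∨ 2*lim + m = u - 11)) ∧ ((¬(buf[u] + u = 2*buf[m + 3] - 2 ∨ 3*u ≠ -3)) → (∀m_1. (b < -4 ∨ 2*lim + m_1 = u - 11)))
Then branch requires ((buf[u] + u = 2*buf[m + 3] - 2 ∨ 3*u ≠ -3) → (3*u < -4 ∨ 2*lim + m = u - 11)) ∧ ((¬(buf[u] + u = 2*buf[m + 3] - 2 ∨ 3*u ≠ -3)) → (∀m_1. (b < -4 ∨ 2*lim + m_1 = u - 11))); else branch requires ∀lim_1. (((buf[u] + u = 2*buf[m + 3] - 2 ∨ 3*u ≠ -3) → (3*u < -4 ∨ 2*lim_1 + m = u - 11)) ∧ ((¬(buf[u] + u = 2*buf[m + 3] - 2 ∨ 3*u ≠ -3)) → (∀m_1. (b < -4 ∨ 2*lim_1 + m_1 = u - 11)))).
Before the if: ((2*buf[1] + 3*u ≤ -6 → buf[m] > -8) → (((buf[u] + u = 2*buf[m + 3] - 2 ∨ 3*u ≠ -3) → (3*u < -4 ∨ 2*lim + m = u - 11)) ∧ ((¬(buf[u] + u = 2*buf[m + 3] - 2 ∨ 3*u ≠ -3)) → (∀m_1. (b < -4 ∨ 2*lim + m_1 = u - 11))))) ∧ ((¬(2*buf[1] + 3*u ≤ -6 → buf[m] > -8)) → (∀lim_1. (((buf[u] + u = 2*buf[m + 3] - 2 ∨ 3*u ≠ -3) → (3*u < -4 ∨ 2*lim_1 + m = u - 11)) ∧ ((¬(buf[u] + u = 2*buf[m + 3] - 2 ∨ 3*u ≠ -3)) → (∀m_1. (b < -4 ∨ 2*lim_1 + m_1 = u - 11))))))
Answer: WP = ((2*buf[1] + 3*u ≤ -6 → buf[m] > -8) → (((buf[u] + u = 2*buf[m + 3] - 2 ∨ 3*u ≠ -3) → (3*u < -4 ∨ 2*lim + m = u - 11)) ∧ ((¬(buf[u] + u = 2*buf[m + 3] - 2 ∨ 3*u ≠ -3)) → (∀m_1. (b < -4 ∨ 2*lim + m_1 = u - 11))))) ∧ ((¬(2*buf[1] + 3*u ≤ -6 → buf[m] > -8)) → (∀lim_1. (((buf[u] + u = 2*buf[m + 3] - 2 ∨ 3*u ≠ -3) → (3*u < -4 ∨ 2*lim_1 + m = u - 11)) ∧ ((¬(buf[u] + u = 2*buf[m + 3] - 2 ∨ 3*u ≠ -3)) → (∀m_1. (b < -4 ∨ 2*lim_1 + m_1 = u - 11))))))


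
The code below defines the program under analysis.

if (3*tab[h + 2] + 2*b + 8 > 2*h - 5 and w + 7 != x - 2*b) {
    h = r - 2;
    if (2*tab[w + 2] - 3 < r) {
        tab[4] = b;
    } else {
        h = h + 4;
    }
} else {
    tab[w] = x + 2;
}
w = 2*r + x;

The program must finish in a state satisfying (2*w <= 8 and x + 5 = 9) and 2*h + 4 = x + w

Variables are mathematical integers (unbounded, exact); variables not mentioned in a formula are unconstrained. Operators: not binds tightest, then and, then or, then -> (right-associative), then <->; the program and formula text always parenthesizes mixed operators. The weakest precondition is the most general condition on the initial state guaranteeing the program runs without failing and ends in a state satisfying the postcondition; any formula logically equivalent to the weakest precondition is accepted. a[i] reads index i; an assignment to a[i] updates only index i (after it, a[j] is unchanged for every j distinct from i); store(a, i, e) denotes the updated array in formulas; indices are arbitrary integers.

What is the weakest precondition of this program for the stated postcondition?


Working backward. After the program, the postcondition (2*w <= 8 and x + 5 = 9) and 2*h + 4 = x + w must hold; in canonical form it is 2*w <= 8 and x = 4 and 2*h = w + x - 4.
Before w := 2*r + x: 4*r + 2*x <= 8 and x = 4 and 2*h = 2*r + 2*x - 4
Then branch requires (2*tab[w + 2] < r + 3 -> (4*r + 2*x <= 8 and x = 4 and 2*x = 0)) and ((not (2*tab[w + 2] < r + 3)) -> (4*r + 2*x <= 8 and x = 4 and 2*x = 8)); else branch requires 4*r + 2*x <= 8 and x = 4 and 2*h = 2*r + 2*x - 4.
Before the if: ((3*tab[h + 2] + 2*b > 2*h - 13 and 2*b + w != x - 7) -> ((2*tab[w + 2] < r + 3 -> (4*r + 2*x <= 8 and x = 4 and 2*x = 0)) and ((not (2*tab[w + 2] < r + 3)) -> (4*r + 2*x <= 8 and x = 4 and 2*x = 8)))) and ((not (3*tab[h + 2] + 2*b > 2*h - 13 and 2*b + w != x - 7)) -> (4*r + 2*x <= 8 and x = 4 and 2*h = 2*r + 2*x - 4))
Answer: WP = ((3*tab[h + 2] + 2*b > 2*h - 13 and 2*b + w != x - 7) -> ((2*tab[w + 2] < r + 3 -> (4*r + 2*x <= 8 and x = 4 and 2*x = 0)) and ((not (2*tab[w + 2] < r + 3)) -> (4*r + 2*x <= 8 and x = 4 and 2*x = 8)))) and ((not (3*tab[h + 2] + 2*b > 2*h - 13 and 2*b + w != x - 7)) -> (4*r + 2*x <= 8 and x = 4 and 2*h = 2*r + 2*x - 4))


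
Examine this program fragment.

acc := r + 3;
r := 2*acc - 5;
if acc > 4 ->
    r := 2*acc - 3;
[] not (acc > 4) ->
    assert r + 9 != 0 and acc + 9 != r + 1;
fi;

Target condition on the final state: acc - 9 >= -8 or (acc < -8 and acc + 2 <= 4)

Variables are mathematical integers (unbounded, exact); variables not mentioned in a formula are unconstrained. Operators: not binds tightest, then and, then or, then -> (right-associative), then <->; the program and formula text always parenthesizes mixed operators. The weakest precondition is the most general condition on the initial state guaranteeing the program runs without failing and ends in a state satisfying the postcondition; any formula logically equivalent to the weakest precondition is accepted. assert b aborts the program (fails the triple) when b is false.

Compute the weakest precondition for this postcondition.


Working backward. After the program, the postcondition acc - 9 >= -8 or (acc < -8 and acc + 2 <= 4) must hold; in canonical form it is acc >= 1 or (acc < -8 and acc <= 2).
Then branch requires acc >= 1 or (acc < -8 and acc <= 2); else branch requires r != -9 and acc != r - 8 and (acc >= 1 or (acc < -8 and acc <= 2)).
Before the if: (acc > 4 -> (acc >= 1 or (acc < -8 and acc <= 2))) and ((not (acc > 4)) -> (r != -9 and acc != r - 8 and (acc >= 1 or (acc < -8 and acc <= 2))))
Before r := 2*acc - 5: (acc > 4 -> (acc >= 1 or (acc < -8 and acc <= 2))) and ((not (acc > 4)) -> (2*acc != -4 and acc != 13 and (acc >= 1 or (acc < -8 and acc <= 2))))
Before acc := r + 3: (r > 1 -> (r >= -2 or (r < -11 and r <= -1))) and ((not (r > 1)) -> (2*r != -10 and r != 10 and (r >= -2 or (r < -11 and r <= -1))))
Answer: WP = (r > 1 -> (r >= -2 or (r < -11 and r <= -1))) and ((not (r > 1)) -> (2*r != -10 and r != 10 and (r >= -2 or (r < -11 and r <= -1))))


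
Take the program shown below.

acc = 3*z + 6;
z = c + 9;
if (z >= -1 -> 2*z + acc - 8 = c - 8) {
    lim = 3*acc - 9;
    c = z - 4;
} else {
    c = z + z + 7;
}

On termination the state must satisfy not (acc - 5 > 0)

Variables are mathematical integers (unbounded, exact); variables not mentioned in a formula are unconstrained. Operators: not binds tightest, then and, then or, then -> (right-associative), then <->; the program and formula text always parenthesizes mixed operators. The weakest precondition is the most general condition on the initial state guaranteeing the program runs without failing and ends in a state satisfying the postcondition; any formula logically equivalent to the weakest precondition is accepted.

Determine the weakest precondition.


Working backward. After the program, the postcondition not (acc - 5 > 0) must hold; in canonical form it is not (acc > 5).
Then branch requires not (acc > 5); else branch requires not (acc > 5).
Before the if: ((z >= -1 -> acc + 2*z = c) -> (not (acc > 5))) and ((not (z >= -1 -> acc + 2*z = c)) -> (not (acc > 5)))
Before z := c + 9: ((c >= -10 -> acc + c = -18) -> (not (acc > 5))) and ((not (c >= -10 -> acc + c = -18)) -> (not (acc > 5)))
Before acc := 3*z + 6: ((c >= -10 -> c + 3*z = -24) -> (not (3*z > -1))) and ((not (c >= -10 -> c + 3*z = -24)) -> (not (3*z > -1)))
Answer: WP = ((c >= -10 -> c + 3*z = -24) -> (not (3*z > -1))) and ((not (c >= -10 -> c + 3*z = -24)) -> (not (3*z > -1)))


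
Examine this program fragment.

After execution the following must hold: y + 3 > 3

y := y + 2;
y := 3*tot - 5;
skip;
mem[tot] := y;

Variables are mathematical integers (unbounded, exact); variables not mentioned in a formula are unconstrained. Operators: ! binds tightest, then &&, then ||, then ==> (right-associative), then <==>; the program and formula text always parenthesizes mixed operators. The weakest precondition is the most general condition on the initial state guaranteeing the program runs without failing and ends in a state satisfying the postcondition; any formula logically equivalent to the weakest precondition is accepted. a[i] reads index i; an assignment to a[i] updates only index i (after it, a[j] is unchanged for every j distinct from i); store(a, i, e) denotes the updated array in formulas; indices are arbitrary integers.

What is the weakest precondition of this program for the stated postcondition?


Working backward. After the program, the postcondition y + 3 > 3 must hold; in canonical form it is y > 0.
Before mem[tot] := y: y > 0
Before skip: y > 0
Before y := 3*tot - 5: 3*tot > 5
Before y := y + 2: 3*tot > 5
Answer: WP = 3*tot > 5
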